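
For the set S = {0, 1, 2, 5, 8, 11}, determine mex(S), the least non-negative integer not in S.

The values 0, 1, 2 are all present; 3 is the first non-negative integer missing from the set.

3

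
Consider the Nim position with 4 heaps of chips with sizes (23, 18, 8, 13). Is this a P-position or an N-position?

Nim-sum: 23 ⊕ 18 ⊕ 8 ⊕ 13 = 0.
The nim-sum is 0, so this is a P-position: the player to move is in a losing position under optimal play.

P-position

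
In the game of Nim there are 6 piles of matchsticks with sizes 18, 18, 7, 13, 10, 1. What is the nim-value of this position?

1

Nim-sum: 18 XOR 18 XOR 7 XOR 13 XOR 10 XOR 1 = 1.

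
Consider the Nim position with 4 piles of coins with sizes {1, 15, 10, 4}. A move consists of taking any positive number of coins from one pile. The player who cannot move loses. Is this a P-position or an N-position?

P-position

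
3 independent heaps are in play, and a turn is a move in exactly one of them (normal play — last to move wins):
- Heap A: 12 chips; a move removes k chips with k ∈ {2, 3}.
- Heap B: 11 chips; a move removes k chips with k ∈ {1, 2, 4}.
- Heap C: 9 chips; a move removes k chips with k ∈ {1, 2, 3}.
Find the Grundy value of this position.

Build the Grundy sequence for heap A with g(k) = mex{g(k−s) : s ∈ {2, 3}, s ≤ k}:
k:     0  1  2  3  4  5  6  7  8  9 10 11 12
g(k):  0  0  1  1  2  0  0  1  1  2  0  0  1
So g(12) = 1.
Grundy values for heap B (subtraction set {1, 2, 4}):
k:     0  1  2  3  4  5  6  7  8  9 10 11
g(k):  0  1  2  0  1  2  0  1  2  0  1  2
So g(11) = 2.
Grundy values for heap C (subtraction set {1, 2, 3}):
g(0) = mex{} = 0
g(1) = mex{0} = 1
g(2) = mex{0,1} = 2
g(3) = mex{0,1,2} = 3
g(4) = mex{1,2,3} = 0
g(5) = mex{0,2,3} = 1
g(6) = mex{0,1,3} = 2
g(7) = mex{0,1,2} = 3
g(8) = mex{1,2,3} = 0
g(9) = mex{0,2,3} = 1
So g(9) = 1.
By the Sprague-Grundy theorem, the Grundy value of a sum of independent games is the XOR of the component values.
Combined value = 1 ⊕ 2 ⊕ 1 = 2.

2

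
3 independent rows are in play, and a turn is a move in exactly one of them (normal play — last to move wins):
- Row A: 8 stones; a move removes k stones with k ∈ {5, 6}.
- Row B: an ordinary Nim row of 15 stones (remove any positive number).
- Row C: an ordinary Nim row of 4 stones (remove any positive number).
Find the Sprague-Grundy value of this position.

10

Grundy values for row A (subtraction set {5, 6}):
g(0) = mex{} = 0
g(1) = mex{} = 0
g(2) = mex{} = 0
g(3) = mex{} = 0
g(4) = mex{} = 0
g(5) = mex{0} = 1
g(6) = mex{0} = 1
g(7) = mex{0} = 1
g(8) = mex{0} = 1
So g(8) = 1.
Row B is a plain Nim row of size 15, so its Grundy value is 15.
Row C is a plain Nim row of size 4, so its Grundy value is 4.
By the Sprague-Grundy theorem, the Grundy value of a sum of independent games is the XOR of the component values.
Combined value = 1 ⊕ 15 ⊕ 4 = 10.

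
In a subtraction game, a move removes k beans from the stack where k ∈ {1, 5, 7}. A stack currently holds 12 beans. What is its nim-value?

0

Build the Grundy sequence with g(k) = mex{g(k−s) : s ∈ {1, 5, 7}, s ≤ k}:
g(0) = mex{} = 0
g(1) = mex{0} = 1
g(2) = mex{1} = 0
g(3) = mex{0} = 1
g(4) = mex{1} = 0
g(5) = mex{0} = 1
g(6) = mex{1} = 0
g(7) = mex{0} = 1
g(8) = mex{1} = 0
g(9) = mex{0} = 1
g(10) = mex{1} = 0
g(11) = mex{0} = 1
g(12) = mex{1} = 0
So g(12) = 0.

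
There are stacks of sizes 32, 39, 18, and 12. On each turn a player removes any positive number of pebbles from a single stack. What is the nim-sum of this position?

25

Nim-sum: 32 ^ 39 ^ 18 ^ 12 = 25.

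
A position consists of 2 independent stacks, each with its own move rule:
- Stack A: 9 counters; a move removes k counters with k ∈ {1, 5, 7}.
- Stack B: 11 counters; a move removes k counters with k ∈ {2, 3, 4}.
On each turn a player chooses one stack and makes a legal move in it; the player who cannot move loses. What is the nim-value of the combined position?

3

Build the Grundy sequence for stack A with g(k) = mex{g(k−s) : s ∈ {1, 5, 7}, s ≤ k}:
g(0) = mex{} = 0
g(1) = mex{0} = 1
g(2) = mex{1} = 0
g(3) = mex{0} = 1
g(4) = mex{1} = 0
g(5) = mex{0} = 1
g(6) = mex{1} = 0
g(7) = mex{0} = 1
g(8) = mex{1} = 0
g(9) = mex{0} = 1
So g(9) = 1.
For stack B, compute g(0), g(1), … with moves {2, 3, 4}:
g(0) = mex{} = 0
g(1) = mex{} = 0
g(2) = mex{0} = 1
g(3) = mex{0} = 1
g(4) = mex{0,1} = 2
g(5) = mex{0,1} = 2
g(6) = mex{1,2} = 0
g(7) = mex{1,2} = 0
g(8) = mex{0,2} = 1
g(9) = mex{0,2} = 1
g(10) = mex{0,1} = 2
g(11) = mex{0,1} = 2
So g(11) = 2.
The value of a disjunctive sum is the nim-sum of the parts.
Combined value = 1 XOR 2 = 3.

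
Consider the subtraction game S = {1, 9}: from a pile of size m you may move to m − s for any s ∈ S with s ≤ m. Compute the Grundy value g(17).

1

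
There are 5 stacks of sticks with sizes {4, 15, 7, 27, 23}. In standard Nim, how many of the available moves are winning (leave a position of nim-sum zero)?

Bitwise XOR of the heap sizes:
  00100  (4)
  01111  (15)
  00111  (7)
  11011  (27)
  10111  (23)
  -----
  00000  (0)
The nim-sum is already 0, so every move leaves a nonzero nim-sum — there are no winning moves.

0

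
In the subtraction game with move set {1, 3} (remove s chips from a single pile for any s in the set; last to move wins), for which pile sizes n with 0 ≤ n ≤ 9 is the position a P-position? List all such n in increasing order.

Grundy values for subtraction set {1, 3}:
k:     0  1  2  3  4  5  6  7  8  9
g(k):  0  1  0  1  0  1  0  1  0  1
The P-positions (g = 0) in 0..9 are 0, 2, 4, 6, 8.

0, 2, 4, 6, 8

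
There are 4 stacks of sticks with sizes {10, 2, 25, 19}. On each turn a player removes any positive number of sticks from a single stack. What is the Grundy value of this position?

Nim-sum: 10 ⊕ 2 ⊕ 25 ⊕ 19 = 2.

2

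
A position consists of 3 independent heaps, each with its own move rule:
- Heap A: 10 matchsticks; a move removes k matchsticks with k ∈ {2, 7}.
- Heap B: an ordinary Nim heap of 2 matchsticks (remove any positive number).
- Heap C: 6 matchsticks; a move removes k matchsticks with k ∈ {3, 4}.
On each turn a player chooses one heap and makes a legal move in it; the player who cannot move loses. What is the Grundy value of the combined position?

0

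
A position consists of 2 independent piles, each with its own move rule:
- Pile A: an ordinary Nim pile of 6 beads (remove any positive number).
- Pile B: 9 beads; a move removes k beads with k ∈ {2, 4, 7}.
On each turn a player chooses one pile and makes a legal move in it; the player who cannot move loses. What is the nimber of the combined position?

6

Pile A is a plain Nim pile of size 6, so its Grundy value is 6.
Grundy values for pile B (subtraction set {2, 4, 7}):
g(0) = mex{} = 0
g(1) = mex{} = 0
g(2) = mex{0} = 1
g(3) = mex{0} = 1
g(4) = mex{0,1} = 2
g(5) = mex{0,1} = 2
g(6) = mex{1,2} = 0
g(7) = mex{0,1,2} = 3
g(8) = mex{0,2} = 1
g(9) = mex{1,2,3} = 0
So g(9) = 0.
The value of a disjunctive sum is the nim-sum of the parts.
Combined value = 6 XOR 0 = 6.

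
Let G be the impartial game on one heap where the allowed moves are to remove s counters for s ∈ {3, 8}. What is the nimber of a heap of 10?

1

Grundy values for subtraction set {3, 8}:
k:     0  1  2  3  4  5  6  7  8  9 10
g(k):  0  0  0  1  1  1  0  0  2  1  1
So g(10) = 1.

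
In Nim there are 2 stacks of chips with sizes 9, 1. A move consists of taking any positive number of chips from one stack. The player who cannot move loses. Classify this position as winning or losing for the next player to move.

Nim-sum: 9 XOR 1 = 8.
The nim-sum is 8 ≠ 0, so this is an N-position: the player to move can win.

Winning position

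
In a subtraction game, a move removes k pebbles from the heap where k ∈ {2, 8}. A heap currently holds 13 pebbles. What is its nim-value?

1

Build the Grundy sequence with g(k) = mex{g(k−s) : s ∈ {2, 8}, s ≤ k}:
k:     0  1  2  3  4  5  6  7  8  9 10 11 12 13
g(k):  0  0  1  1  0  0  1  1  2  2  0  0  1  1
So g(13) = 1.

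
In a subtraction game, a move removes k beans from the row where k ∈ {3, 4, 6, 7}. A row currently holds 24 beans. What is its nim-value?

1

Grundy values for subtraction set {3, 4, 6, 7}:
k:     0  1  2  3  4  5  6  7  8  9 10 11 12 13 14 15 16 17 18 19 20 21 22 23 24
g(k):  0  0  0  1  1  1  2  2  2  3  0  0  0  1  1  1  2  2  2  3  0  0  0  1  1
So g(24) = 1.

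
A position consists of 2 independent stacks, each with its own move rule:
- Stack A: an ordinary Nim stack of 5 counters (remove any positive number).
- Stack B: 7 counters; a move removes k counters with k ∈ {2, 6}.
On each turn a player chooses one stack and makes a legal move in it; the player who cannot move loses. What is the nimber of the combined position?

4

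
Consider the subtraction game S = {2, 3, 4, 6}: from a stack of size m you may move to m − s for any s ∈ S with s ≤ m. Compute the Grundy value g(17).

0

Grundy values for subtraction set {2, 3, 4, 6}:
k:     0  1  2  3  4  5  6  7  8  9 10 11 12 13 14 15 16 17
g(k):  0  0  1  1  2  2  3  3  0  0  1  1  2  2  3  3  0  0
So g(17) = 0.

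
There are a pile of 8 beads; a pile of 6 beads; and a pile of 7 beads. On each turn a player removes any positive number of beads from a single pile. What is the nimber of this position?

9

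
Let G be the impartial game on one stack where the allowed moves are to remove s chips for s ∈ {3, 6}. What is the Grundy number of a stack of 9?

0

Build the Grundy sequence with g(k) = mex{g(k−s) : s ∈ {3, 6}, s ≤ k}:
k:     0  1  2  3  4  5  6  7  8  9
g(k):  0  0  0  1  1  1  2  2  2  0
So g(9) = 0.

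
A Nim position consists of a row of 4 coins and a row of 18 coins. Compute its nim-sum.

22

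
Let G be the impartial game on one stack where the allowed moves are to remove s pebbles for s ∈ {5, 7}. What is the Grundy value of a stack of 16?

0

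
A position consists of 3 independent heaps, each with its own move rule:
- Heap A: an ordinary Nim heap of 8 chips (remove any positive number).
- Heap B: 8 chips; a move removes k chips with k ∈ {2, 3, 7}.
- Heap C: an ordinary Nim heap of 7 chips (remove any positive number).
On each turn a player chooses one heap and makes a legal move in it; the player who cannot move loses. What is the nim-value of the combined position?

Heap A is a plain Nim heap of size 8, so its Grundy value is 8.
Build the Grundy sequence for heap B with g(k) = mex{g(k−s) : s ∈ {2, 3, 7}, s ≤ k}:
g(0) = mex{} = 0
g(1) = mex{} = 0
g(2) = mex{0} = 1
g(3) = mex{0} = 1
g(4) = mex{0,1} = 2
g(5) = mex{1} = 0
g(6) = mex{1,2} = 0
g(7) = mex{0,2} = 1
g(8) = mex{0} = 1
So g(8) = 1.
Heap C is a plain Nim heap of size 7, so its Grundy value is 7.
By the Sprague-Grundy theorem, the Grundy value of a sum of independent games is the XOR of the component values.
Combined value = 8 ⊕ 1 ⊕ 7 = 14.

14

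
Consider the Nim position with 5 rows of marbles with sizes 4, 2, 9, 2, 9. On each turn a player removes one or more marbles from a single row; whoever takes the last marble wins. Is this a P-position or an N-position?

N-position

Write each in binary and XOR column by column:
  0100  (4)
  0010  (2)
  1001  (9)
  0010  (2)
  1001  (9)
  ----
  0100  (4)
The nim-sum is 4 ≠ 0, so this is an N-position: the player to move can win.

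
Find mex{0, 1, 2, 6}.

The values 0, 1, 2 are all present; 3 is the first non-negative integer missing from the set.

3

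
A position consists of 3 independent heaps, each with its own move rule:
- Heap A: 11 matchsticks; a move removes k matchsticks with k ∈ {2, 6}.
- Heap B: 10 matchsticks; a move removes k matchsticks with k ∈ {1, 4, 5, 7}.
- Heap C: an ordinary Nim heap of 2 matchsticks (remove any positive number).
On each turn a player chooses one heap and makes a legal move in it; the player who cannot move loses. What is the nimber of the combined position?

3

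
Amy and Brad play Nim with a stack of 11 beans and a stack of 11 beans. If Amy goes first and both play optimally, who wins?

Brad wins

Write each in binary and XOR column by column:
  1011  (11)
  1011  (11)
  ----
  0000  (0)
The nim-sum is 0, so this is a P-position: the player to move is in a losing position under optimal play; Amy is about to move from it and so loses — Brad wins.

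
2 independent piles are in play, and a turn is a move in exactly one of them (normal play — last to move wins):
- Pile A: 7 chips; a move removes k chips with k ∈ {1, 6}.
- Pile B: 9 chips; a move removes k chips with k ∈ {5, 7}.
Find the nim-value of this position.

1

Grundy values for pile A (subtraction set {1, 6}):
g(0) = mex{} = 0
g(1) = mex{0} = 1
g(2) = mex{1} = 0
g(3) = mex{0} = 1
g(4) = mex{1} = 0
g(5) = mex{0} = 1
g(6) = mex{0,1} = 2
g(7) = mex{1,2} = 0
So g(7) = 0.
For pile B, compute g(0), g(1), … with moves {5, 7}:
g(0) = mex{} = 0
g(1) = mex{} = 0
g(2) = mex{} = 0
g(3) = mex{} = 0
g(4) = mex{} = 0
g(5) = mex{0} = 1
g(6) = mex{0} = 1
g(7) = mex{0} = 1
g(8) = mex{0} = 1
g(9) = mex{0} = 1
So g(9) = 1.
The value of a disjunctive sum is the nim-sum of the parts.
Combined value = 0 ⊕ 1 = 1.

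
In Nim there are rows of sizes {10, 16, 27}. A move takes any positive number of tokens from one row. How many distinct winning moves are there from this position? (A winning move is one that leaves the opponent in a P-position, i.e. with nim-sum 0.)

Compute the nim-sum pairwise:
10 XOR 16 = 26
26 XOR 27 = 1
The overall nim-sum is X = 1. A row of size p has a winning move iff p XOR X < p (reduce it to p XOR X).
  10: 10 XOR 1 = 11 ≥ 10 — no move.
  16: 16 XOR 1 = 17 ≥ 16 — no move.
  27: 27 XOR 1 = 26 < 27 — winning move (to 26).
That gives 1 winning move.

1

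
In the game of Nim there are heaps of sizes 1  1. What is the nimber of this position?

Nim-sum: 1 ⊕ 1 = 0.

0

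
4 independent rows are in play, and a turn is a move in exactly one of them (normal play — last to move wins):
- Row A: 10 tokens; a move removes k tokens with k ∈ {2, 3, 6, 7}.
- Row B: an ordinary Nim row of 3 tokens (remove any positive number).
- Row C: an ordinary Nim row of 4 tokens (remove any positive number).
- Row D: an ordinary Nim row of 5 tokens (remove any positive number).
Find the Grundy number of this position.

Build the Grundy sequence for row A with g(k) = mex{g(k−s) : s ∈ {2, 3, 6, 7}, s ≤ k}:
k:     0  1  2  3  4  5  6  7  8  9 10
g(k):  0  0  1  1  2  0  3  1  2  0  0
So g(10) = 0.
Row B is a plain Nim row of size 3, so its Grundy value is 3.
Row C is a plain Nim row of size 4, so its Grundy value is 4.
Row D is a plain Nim row of size 5, so its Grundy value is 5.
The value of a disjunctive sum is the nim-sum of the parts.
Combined value = 0 XOR 3 XOR 4 XOR 5 = 2.

2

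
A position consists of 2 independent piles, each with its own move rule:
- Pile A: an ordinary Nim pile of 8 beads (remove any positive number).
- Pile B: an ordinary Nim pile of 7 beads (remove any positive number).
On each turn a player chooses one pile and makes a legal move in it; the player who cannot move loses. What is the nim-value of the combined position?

15

Pile A is a plain Nim pile of size 8, so its Grundy value is 8.
Pile B is a plain Nim pile of size 7, so its Grundy value is 7.
The value of a disjunctive sum is the nim-sum of the parts.
Combined value = 8 XOR 7 = 15.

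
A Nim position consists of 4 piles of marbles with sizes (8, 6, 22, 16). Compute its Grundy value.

8

Nim-sum: 8 XOR 6 XOR 22 XOR 16 = 8.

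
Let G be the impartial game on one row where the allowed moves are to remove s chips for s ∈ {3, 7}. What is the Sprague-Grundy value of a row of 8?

Compute g(0), g(1), … for moves {3, 7}:
g(0) = mex{} = 0
g(1) = mex{} = 0
g(2) = mex{} = 0
g(3) = mex{0} = 1
g(4) = mex{0} = 1
g(5) = mex{0} = 1
g(6) = mex{1} = 0
g(7) = mex{0,1} = 2
g(8) = mex{0,1} = 2
So g(8) = 2.

2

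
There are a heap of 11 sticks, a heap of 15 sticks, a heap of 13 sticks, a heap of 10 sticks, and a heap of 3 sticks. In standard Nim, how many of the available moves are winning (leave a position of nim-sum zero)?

0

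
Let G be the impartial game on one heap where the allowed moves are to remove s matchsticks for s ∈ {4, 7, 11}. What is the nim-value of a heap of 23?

2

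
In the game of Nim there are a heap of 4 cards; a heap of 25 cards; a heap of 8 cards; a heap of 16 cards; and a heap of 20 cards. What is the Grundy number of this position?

Compute the nim-sum pairwise:
4 XOR 25 = 29
29 XOR 8 = 21
21 XOR 16 = 5
5 XOR 20 = 17

17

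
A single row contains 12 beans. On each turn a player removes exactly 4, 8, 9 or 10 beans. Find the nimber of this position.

3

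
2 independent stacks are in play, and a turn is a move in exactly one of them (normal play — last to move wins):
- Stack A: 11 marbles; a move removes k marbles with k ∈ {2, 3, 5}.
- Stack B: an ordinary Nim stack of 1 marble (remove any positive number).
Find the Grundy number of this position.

Build the Grundy sequence for stack A with g(k) = mex{g(k−s) : s ∈ {2, 3, 5}, s ≤ k}:
k:     0  1  2  3  4  5  6  7  8  9 10 11
g(k):  0  0  1  1  2  2  3  0  0  1  1  2
So g(11) = 2.
Stack B is a plain Nim stack of size 1, so its Grundy value is 1.
By the Sprague-Grundy theorem, the Grundy value of a sum of independent games is the XOR of the component values.
Combined value = 2 XOR 1 = 3.

3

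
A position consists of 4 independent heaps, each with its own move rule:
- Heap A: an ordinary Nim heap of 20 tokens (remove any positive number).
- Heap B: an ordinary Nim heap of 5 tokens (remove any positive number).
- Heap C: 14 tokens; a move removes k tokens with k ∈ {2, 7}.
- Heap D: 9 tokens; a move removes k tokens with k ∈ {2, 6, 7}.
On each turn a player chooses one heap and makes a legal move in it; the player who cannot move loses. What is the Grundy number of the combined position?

Heap A is a plain Nim heap of size 20, so its Grundy value is 20.
Heap B is a plain Nim heap of size 5, so its Grundy value is 5.
Grundy values for heap C (subtraction set {2, 7}):
k:     0  1  2  3  4  5  6  7  8  9 10 11 12 13 14
g(k):  0  0  1  1  0  0  1  1  2  0  0  1  1  0  0
So g(14) = 0.
Build the Grundy sequence for heap D with g(k) = mex{g(k−s) : s ∈ {2, 6, 7}, s ≤ k}:
k:     0  1  2  3  4  5  6  7  8  9
g(k):  0  0  1  1  0  0  1  1  2  0
So g(9) = 0.
By the Sprague-Grundy theorem, the Grundy value of a sum of independent games is the XOR of the component values.
Combined value = 20 ⊕ 5 ⊕ 0 ⊕ 0 = 17.

17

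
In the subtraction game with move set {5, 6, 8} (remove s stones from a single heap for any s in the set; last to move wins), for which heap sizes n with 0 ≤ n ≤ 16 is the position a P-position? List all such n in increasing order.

Grundy values for subtraction set {5, 6, 8}:
k:     0  1  2  3  4  5  6  7  8  9 10 11 12 13 14 15 16
g(k):  0  0  0  0  0  1  1  1  1  1  2  2  2  0  0  0  0
The P-positions (g = 0) in 0..16 are 0, 1, 2, 3, 4, 13, 14, 15, 16.

0, 1, 2, 3, 4, 13, 14, 15, 16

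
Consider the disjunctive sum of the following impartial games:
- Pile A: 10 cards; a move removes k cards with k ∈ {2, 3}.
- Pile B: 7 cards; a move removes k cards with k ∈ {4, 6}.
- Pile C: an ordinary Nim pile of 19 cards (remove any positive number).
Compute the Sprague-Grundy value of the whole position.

18

For pile A, compute g(0), g(1), … with moves {2, 3}:
g(0) = mex{} = 0
g(1) = mex{} = 0
g(2) = mex{0} = 1
g(3) = mex{0} = 1
g(4) = mex{0,1} = 2
g(5) = mex{1} = 0
g(6) = mex{1,2} = 0
g(7) = mex{0,2} = 1
g(8) = mex{0} = 1
g(9) = mex{0,1} = 2
g(10) = mex{1} = 0
So g(10) = 0.
Grundy values for pile B (subtraction set {4, 6}):
g(0) = mex{} = 0
g(1) = mex{} = 0
g(2) = mex{} = 0
g(3) = mex{} = 0
g(4) = mex{0} = 1
g(5) = mex{0} = 1
g(6) = mex{0} = 1
g(7) = mex{0} = 1
So g(7) = 1.
Pile C is a plain Nim pile of size 19, so its Grundy value is 19.
The value of a disjunctive sum is the nim-sum of the parts.
Combined value = 0 XOR 1 XOR 19 = 18.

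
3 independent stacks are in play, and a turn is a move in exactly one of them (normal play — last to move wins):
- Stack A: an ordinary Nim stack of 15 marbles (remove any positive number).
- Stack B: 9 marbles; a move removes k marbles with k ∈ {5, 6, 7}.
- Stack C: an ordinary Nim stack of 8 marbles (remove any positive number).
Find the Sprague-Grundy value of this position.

Stack A is a plain Nim stack of size 15, so its Grundy value is 15.
Build the Grundy sequence for stack B with g(k) = mex{g(k−s) : s ∈ {5, 6, 7}, s ≤ k}:
g(0) = mex{} = 0
g(1) = mex{} = 0
g(2) = mex{} = 0
g(3) = mex{} = 0
g(4) = mex{} = 0
g(5) = mex{0} = 1
g(6) = mex{0} = 1
g(7) = mex{0} = 1
g(8) = mex{0} = 1
g(9) = mex{0} = 1
So g(9) = 1.
Stack C is a plain Nim stack of size 8, so its Grundy value is 8.
By the Sprague-Grundy theorem, the Grundy value of a sum of independent games is the XOR of the component values.
Combined value = 15 XOR 1 XOR 8 = 6.

6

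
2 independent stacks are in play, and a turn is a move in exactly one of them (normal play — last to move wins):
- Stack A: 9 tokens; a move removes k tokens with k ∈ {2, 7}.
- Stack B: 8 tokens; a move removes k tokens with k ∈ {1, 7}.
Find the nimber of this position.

Grundy values for stack A (subtraction set {2, 7}):
k:     0  1  2  3  4  5  6  7  8  9
g(k):  0  0  1  1  0  0  1  1  2  0
So g(9) = 0.
Build the Grundy sequence for stack B with g(k) = mex{g(k−s) : s ∈ {1, 7}, s ≤ k}:
k:     0  1  2  3  4  5  6  7  8
g(k):  0  1  0  1  0  1  0  1  0
So g(8) = 0.
By the Sprague-Grundy theorem, the Grundy value of a sum of independent games is the XOR of the component values.
Combined value = 0 XOR 0 = 0.

0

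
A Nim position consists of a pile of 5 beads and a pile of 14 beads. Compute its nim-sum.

11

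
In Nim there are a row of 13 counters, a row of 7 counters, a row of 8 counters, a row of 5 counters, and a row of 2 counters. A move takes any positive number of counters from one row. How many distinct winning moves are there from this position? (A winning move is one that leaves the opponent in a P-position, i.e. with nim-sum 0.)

Write each in binary and XOR column by column:
  1101  (13)
  0111  (7)
  1000  (8)
  0101  (5)
  0010  (2)
  ----
  0101  (5)
The overall nim-sum is X = 5. A row of size p has a winning move iff p XOR X < p (reduce it to p XOR X).
  13: 13 XOR 5 = 8 < 13 — winning move (to 8).
  7: 7 XOR 5 = 2 < 7 — winning move (to 2).
  8: 8 XOR 5 = 13 ≥ 8 — no move.
  5: 5 XOR 5 = 0 < 5 — winning move (to 0).
  2: 2 XOR 5 = 7 ≥ 2 — no move.
That gives 3 winning moves.

3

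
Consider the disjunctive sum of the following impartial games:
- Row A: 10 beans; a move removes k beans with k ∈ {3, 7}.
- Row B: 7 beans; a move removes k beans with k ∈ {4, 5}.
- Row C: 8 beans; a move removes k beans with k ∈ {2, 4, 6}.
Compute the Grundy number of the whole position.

1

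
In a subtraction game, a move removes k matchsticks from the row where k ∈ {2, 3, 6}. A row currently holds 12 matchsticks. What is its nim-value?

1

Build the Grundy sequence with g(k) = mex{g(k−s) : s ∈ {2, 3, 6}, s ≤ k}:
g(0) = mex{} = 0
g(1) = mex{} = 0
g(2) = mex{0} = 1
g(3) = mex{0} = 1
g(4) = mex{0,1} = 2
g(5) = mex{1} = 0
g(6) = mex{0,1,2} = 3
g(7) = mex{0,2} = 1
g(8) = mex{0,1,3} = 2
g(9) = mex{1,3} = 0
g(10) = mex{1,2} = 0
g(11) = mex{0,2} = 1
g(12) = mex{0,3} = 1
So g(12) = 1.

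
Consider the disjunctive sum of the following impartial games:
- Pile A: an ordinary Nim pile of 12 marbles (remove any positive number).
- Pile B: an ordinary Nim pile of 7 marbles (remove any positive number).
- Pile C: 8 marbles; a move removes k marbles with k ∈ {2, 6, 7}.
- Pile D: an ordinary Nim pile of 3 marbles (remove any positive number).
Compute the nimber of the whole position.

10

Pile A is a plain Nim pile of size 12, so its Grundy value is 12.
Pile B is a plain Nim pile of size 7, so its Grundy value is 7.
Grundy values for pile C (subtraction set {2, 6, 7}):
g(0) = mex{} = 0
g(1) = mex{} = 0
g(2) = mex{0} = 1
g(3) = mex{0} = 1
g(4) = mex{1} = 0
g(5) = mex{1} = 0
g(6) = mex{0} = 1
g(7) = mex{0} = 1
g(8) = mex{0,1} = 2
So g(8) = 2.
Pile D is a plain Nim pile of size 3, so its Grundy value is 3.
The value of a disjunctive sum is the nim-sum of the parts.
Combined value = 12 XOR 7 XOR 2 XOR 3 = 10.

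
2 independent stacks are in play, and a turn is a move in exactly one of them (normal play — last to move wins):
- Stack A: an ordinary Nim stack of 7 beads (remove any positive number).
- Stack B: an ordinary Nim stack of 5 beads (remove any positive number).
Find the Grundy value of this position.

2

Stack A is a plain Nim stack of size 7, so its Grundy value is 7.
Stack B is a plain Nim stack of size 5, so its Grundy value is 5.
By the Sprague-Grundy theorem, the Grundy value of a sum of independent games is the XOR of the component values.
Combined value = 7 XOR 5 = 2.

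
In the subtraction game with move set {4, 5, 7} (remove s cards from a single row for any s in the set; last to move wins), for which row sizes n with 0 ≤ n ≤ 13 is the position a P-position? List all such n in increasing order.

0, 1, 2, 3, 11, 12, 13

Grundy values for subtraction set {4, 5, 7}:
g(0) = mex{} = 0
g(1) = mex{} = 0
g(2) = mex{} = 0
g(3) = mex{} = 0
g(4) = mex{0} = 1
g(5) = mex{0} = 1
g(6) = mex{0} = 1
g(7) = mex{0} = 1
g(8) = mex{0,1} = 2
g(9) = mex{0,1} = 2
g(10) = mex{0,1} = 2
g(11) = mex{1} = 0
g(12) = mex{1,2} = 0
g(13) = mex{1,2} = 0
The P-positions (g = 0) in 0..13 are 0, 1, 2, 3, 11, 12, 13.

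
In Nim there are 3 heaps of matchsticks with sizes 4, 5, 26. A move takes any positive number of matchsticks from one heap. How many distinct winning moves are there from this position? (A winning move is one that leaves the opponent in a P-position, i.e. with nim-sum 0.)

1

Compute the nim-sum pairwise:
4 ⊕ 5 = 1
1 ⊕ 26 = 27
The overall nim-sum is X = 27. A heap of size p has a winning move iff p XOR X < p (reduce it to p XOR X).
  4: 4 XOR 27 = 31 ≥ 4 — no move.
  5: 5 XOR 27 = 30 ≥ 5 — no move.
  26: 26 XOR 27 = 1 < 26 — winning move (to 1).
That gives 1 winning move.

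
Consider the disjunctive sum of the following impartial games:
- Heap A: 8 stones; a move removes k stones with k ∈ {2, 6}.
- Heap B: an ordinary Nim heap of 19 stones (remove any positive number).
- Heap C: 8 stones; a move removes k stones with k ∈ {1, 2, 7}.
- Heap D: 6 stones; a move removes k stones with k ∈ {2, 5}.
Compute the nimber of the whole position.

16

For heap A, compute g(0), g(1), … with moves {2, 6}:
k:     0  1  2  3  4  5  6  7  8
g(k):  0  0  1  1  0  0  1  1  0
So g(8) = 0.
Heap B is a plain Nim heap of size 19, so its Grundy value is 19.
Grundy values for heap C (subtraction set {1, 2, 7}):
g(0) = mex{} = 0
g(1) = mex{0} = 1
g(2) = mex{0,1} = 2
g(3) = mex{1,2} = 0
g(4) = mex{0,2} = 1
g(5) = mex{0,1} = 2
g(6) = mex{1,2} = 0
g(7) = mex{0,2} = 1
g(8) = mex{0,1} = 2
So g(8) = 2.
Build the Grundy sequence for heap D with g(k) = mex{g(k−s) : s ∈ {2, 5}, s ≤ k}:
k:     0  1  2  3  4  5  6
g(k):  0  0  1  1  0  2  1
So g(6) = 1.
By the Sprague-Grundy theorem, the Grundy value of a sum of independent games is the XOR of the component values.
Combined value = 0 XOR 19 XOR 2 XOR 1 = 16.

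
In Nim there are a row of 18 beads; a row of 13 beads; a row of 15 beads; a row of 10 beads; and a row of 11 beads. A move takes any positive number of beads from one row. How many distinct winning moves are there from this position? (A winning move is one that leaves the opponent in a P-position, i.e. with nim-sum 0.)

1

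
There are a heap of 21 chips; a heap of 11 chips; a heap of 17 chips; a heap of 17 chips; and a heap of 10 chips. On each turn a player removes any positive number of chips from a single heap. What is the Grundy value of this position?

20

In binary:
  10101  (21)
  01011  (11)
  10001  (17)
  10001  (17)
  01010  (10)
  -----
  10100  (20)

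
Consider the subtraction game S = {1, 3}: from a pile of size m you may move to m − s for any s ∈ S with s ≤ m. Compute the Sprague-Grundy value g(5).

Compute g(0), g(1), … for moves {1, 3}:
k:     0  1  2  3  4  5
g(k):  0  1  0  1  0  1
So g(5) = 1.

1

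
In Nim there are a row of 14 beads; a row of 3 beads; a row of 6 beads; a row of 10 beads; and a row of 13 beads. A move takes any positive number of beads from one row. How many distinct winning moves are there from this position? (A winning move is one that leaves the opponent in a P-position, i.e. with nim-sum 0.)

Nim-sum: 14 ^ 3 ^ 6 ^ 10 ^ 13 = 12.
The overall nim-sum is X = 12. A row of size p has a winning move iff p XOR X < p (reduce it to p XOR X).
  14: 14 XOR 12 = 2 < 14 — winning move (to 2).
  3: 3 XOR 12 = 15 ≥ 3 — no move.
  6: 6 XOR 12 = 10 ≥ 6 — no move.
  10: 10 XOR 12 = 6 < 10 — winning move (to 6).
  13: 13 XOR 12 = 1 < 13 — winning move (to 1).
That gives 3 winning moves.

3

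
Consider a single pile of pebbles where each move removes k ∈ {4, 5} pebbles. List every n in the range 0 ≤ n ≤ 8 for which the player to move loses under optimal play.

0, 1, 2, 3

Compute g(0), g(1), … for moves {4, 5}:
g(0) = mex{} = 0
g(1) = mex{} = 0
g(2) = mex{} = 0
g(3) = mex{} = 0
g(4) = mex{0} = 1
g(5) = mex{0} = 1
g(6) = mex{0} = 1
g(7) = mex{0} = 1
g(8) = mex{0,1} = 2
The P-positions (g = 0) in 0..8 are 0, 1, 2, 3.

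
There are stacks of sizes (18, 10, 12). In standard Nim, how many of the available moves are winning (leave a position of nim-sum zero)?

1

Compute the nim-sum pairwise:
18 ⊕ 10 = 24
24 ⊕ 12 = 20
The overall nim-sum is X = 20. A stack of size p has a winning move iff p XOR X < p (reduce it to p XOR X).
  18: 18 XOR 20 = 6 < 18 — winning move (to 6).
  10: 10 XOR 20 = 30 ≥ 10 — no move.
  12: 12 XOR 20 = 24 ≥ 12 — no move.
That gives 1 winning move.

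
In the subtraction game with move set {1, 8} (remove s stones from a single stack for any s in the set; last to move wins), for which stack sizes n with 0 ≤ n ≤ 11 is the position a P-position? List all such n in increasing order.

Build the Grundy sequence with g(k) = mex{g(k−s) : s ∈ {1, 8}, s ≤ k}:
k:     0  1  2  3  4  5  6  7  8  9 10 11
g(k):  0  1  0  1  0  1  0  1  2  0  1  0
The P-positions (g = 0) in 0..11 are 0, 2, 4, 6, 9, 11.

0, 2, 4, 6, 9, 11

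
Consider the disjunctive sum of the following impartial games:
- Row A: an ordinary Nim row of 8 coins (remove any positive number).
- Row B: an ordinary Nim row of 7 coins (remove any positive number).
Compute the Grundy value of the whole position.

15

Row A is a plain Nim row of size 8, so its Grundy value is 8.
Row B is a plain Nim row of size 7, so its Grundy value is 7.
By the Sprague-Grundy theorem, the Grundy value of a sum of independent games is the XOR of the component values.
Combined value = 8 ⊕ 7 = 15.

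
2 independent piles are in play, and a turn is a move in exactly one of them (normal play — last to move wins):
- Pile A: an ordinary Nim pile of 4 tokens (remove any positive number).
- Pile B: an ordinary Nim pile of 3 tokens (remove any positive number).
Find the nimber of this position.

Pile A is a plain Nim pile of size 4, so its Grundy value is 4.
Pile B is a plain Nim pile of size 3, so its Grundy value is 3.
The value of a disjunctive sum is the nim-sum of the parts.
Combined value = 4 XOR 3 = 7.

7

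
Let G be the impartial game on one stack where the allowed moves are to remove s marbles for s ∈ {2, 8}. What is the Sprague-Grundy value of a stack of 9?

Compute g(0), g(1), … for moves {2, 8}:
g(0) = mex{} = 0
g(1) = mex{} = 0
g(2) = mex{0} = 1
g(3) = mex{0} = 1
g(4) = mex{1} = 0
g(5) = mex{1} = 0
g(6) = mex{0} = 1
g(7) = mex{0} = 1
g(8) = mex{0,1} = 2
g(9) = mex{0,1} = 2
So g(9) = 2.

2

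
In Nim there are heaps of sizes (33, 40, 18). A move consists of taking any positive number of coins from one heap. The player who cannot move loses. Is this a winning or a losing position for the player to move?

Nim-sum: 33 XOR 40 XOR 18 = 27.
The nim-sum is 27 ≠ 0, so this is an N-position: the player to move can win.

Winning position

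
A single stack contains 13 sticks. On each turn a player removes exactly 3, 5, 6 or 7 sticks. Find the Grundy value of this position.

Compute g(0), g(1), … for moves {3, 5, 6, 7}:
g(0) = mex{} = 0
g(1) = mex{} = 0
g(2) = mex{} = 0
g(3) = mex{0} = 1
g(4) = mex{0} = 1
g(5) = mex{0} = 1
g(6) = mex{0,1} = 2
g(7) = mex{0,1} = 2
g(8) = mex{0,1} = 2
g(9) = mex{0,1,2} = 3
g(10) = mex{1,2} = 0
g(11) = mex{1,2} = 0
g(12) = mex{1,2,3} = 0
g(13) = mex{0,2} = 1
So g(13) = 1.

1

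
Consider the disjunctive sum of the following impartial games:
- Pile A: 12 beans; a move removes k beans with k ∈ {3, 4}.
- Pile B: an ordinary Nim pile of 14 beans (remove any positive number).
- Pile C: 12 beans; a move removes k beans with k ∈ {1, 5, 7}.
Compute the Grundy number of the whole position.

15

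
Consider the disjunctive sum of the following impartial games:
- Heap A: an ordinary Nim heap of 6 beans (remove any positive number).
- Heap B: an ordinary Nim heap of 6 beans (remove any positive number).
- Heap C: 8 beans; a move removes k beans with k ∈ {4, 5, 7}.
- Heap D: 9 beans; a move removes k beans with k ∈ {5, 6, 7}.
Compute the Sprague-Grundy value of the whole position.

Heap A is a plain Nim heap of size 6, so its Grundy value is 6.
Heap B is a plain Nim heap of size 6, so its Grundy value is 6.
Build the Grundy sequence for heap C with g(k) = mex{g(k−s) : s ∈ {4, 5, 7}, s ≤ k}:
k:     0  1  2  3  4  5  6  7  8
g(k):  0  0  0  0  1  1  1  1  2
So g(8) = 2.
Grundy values for heap D (subtraction set {5, 6, 7}):
k:     0  1  2  3  4  5  6  7  8  9
g(k):  0  0  0  0  0  1  1  1  1  1
So g(9) = 1.
The value of a disjunctive sum is the nim-sum of the parts.
Combined value = 6 ⊕ 6 ⊕ 2 ⊕ 1 = 3.

3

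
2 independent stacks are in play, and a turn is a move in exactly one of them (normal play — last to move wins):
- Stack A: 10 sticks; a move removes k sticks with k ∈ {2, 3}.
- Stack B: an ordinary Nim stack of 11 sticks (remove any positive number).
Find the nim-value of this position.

Grundy values for stack A (subtraction set {2, 3}):
g(0) = mex{} = 0
g(1) = mex{} = 0
g(2) = mex{0} = 1
g(3) = mex{0} = 1
g(4) = mex{0,1} = 2
g(5) = mex{1} = 0
g(6) = mex{1,2} = 0
g(7) = mex{0,2} = 1
g(8) = mex{0} = 1
g(9) = mex{0,1} = 2
g(10) = mex{1} = 0
So g(10) = 0.
Stack B is a plain Nim stack of size 11, so its Grundy value is 11.
By the Sprague-Grundy theorem, the Grundy value of a sum of independent games is the XOR of the component values.
Combined value = 0 XOR 11 = 11.

11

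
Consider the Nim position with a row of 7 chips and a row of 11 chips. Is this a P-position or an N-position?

Compute the nim-sum pairwise:
7 ⊕ 11 = 12
The nim-sum is 12 ≠ 0, so this is an N-position: the player to move can win.

N-position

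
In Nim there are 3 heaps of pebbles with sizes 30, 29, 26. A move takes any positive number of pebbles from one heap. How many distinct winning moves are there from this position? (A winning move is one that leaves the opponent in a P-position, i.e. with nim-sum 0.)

3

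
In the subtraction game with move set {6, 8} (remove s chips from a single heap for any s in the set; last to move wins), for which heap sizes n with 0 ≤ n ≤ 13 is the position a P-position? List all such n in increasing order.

Grundy values for subtraction set {6, 8}:
k:     0  1  2  3  4  5  6  7  8  9 10 11 12 13
g(k):  0  0  0  0  0  0  1  1  1  1  1  1  2  2
The P-positions (g = 0) in 0..13 are 0, 1, 2, 3, 4, 5.

0, 1, 2, 3, 4, 5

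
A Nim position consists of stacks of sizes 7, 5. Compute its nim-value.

2

Nim-sum: 7 ^ 5 = 2.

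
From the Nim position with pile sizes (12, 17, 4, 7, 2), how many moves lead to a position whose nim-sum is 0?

1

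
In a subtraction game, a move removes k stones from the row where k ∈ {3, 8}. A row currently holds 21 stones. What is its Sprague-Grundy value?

1

Grundy values for subtraction set {3, 8}:
k:     0  1  2  3  4  5  6  7  8  9 10 11 12 13 14 15 16 17 18 19 20 21
g(k):  0  0  0  1  1  1  0  0  2  1  1  0  0  0  1  1  1  0  0  2  1  1
So g(21) = 1.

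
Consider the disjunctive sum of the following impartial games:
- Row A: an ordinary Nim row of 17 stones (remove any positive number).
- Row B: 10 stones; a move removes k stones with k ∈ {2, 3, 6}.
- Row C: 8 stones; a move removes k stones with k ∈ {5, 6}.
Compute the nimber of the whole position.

16

Row A is a plain Nim row of size 17, so its Grundy value is 17.
Grundy values for row B (subtraction set {2, 3, 6}):
k:     0  1  2  3  4  5  6  7  8  9 10
g(k):  0  0  1  1  2  0  3  1  2  0  0
So g(10) = 0.
Grundy values for row C (subtraction set {5, 6}):
g(0) = mex{} = 0
g(1) = mex{} = 0
g(2) = mex{} = 0
g(3) = mex{} = 0
g(4) = mex{} = 0
g(5) = mex{0} = 1
g(6) = mex{0} = 1
g(7) = mex{0} = 1
g(8) = mex{0} = 1
So g(8) = 1.
By the Sprague-Grundy theorem, the Grundy value of a sum of independent games is the XOR of the component values.
Combined value = 17 ⊕ 0 ⊕ 1 = 16.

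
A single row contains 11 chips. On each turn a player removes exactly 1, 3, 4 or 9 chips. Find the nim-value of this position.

Build the Grundy sequence with g(k) = mex{g(k−s) : s ∈ {1, 3, 4, 9}, s ≤ k}:
g(0) = mex{} = 0
g(1) = mex{0} = 1
g(2) = mex{1} = 0
g(3) = mex{0} = 1
g(4) = mex{0,1} = 2
g(5) = mex{0,1,2} = 3
g(6) = mex{0,1,3} = 2
g(7) = mex{1,2} = 0
g(8) = mex{0,2,3} = 1
g(9) = mex{0,1,2,3} = 4
g(10) = mex{0,1,2,4} = 3
g(11) = mex{0,1,3} = 2
So g(11) = 2.

2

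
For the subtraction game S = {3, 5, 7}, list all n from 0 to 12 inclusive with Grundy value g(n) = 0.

0, 1, 2, 10, 11, 12

Build the Grundy sequence with g(k) = mex{g(k−s) : s ∈ {3, 5, 7}, s ≤ k}:
k:     0  1  2  3  4  5  6  7  8  9 10 11 12
g(k):  0  0  0  1  1  1  2  2  2  3  0  0  0
The P-positions (g = 0) in 0..12 are 0, 1, 2, 10, 11, 12.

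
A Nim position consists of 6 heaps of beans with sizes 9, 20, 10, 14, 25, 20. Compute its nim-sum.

20

Compute the nim-sum pairwise:
9 XOR 20 = 29
29 XOR 10 = 23
23 XOR 14 = 25
25 XOR 25 = 0
0 XOR 20 = 20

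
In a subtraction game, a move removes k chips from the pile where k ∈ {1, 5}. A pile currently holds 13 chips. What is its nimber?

Compute g(0), g(1), … for moves {1, 5}:
g(0) = mex{} = 0
g(1) = mex{0} = 1
g(2) = mex{1} = 0
g(3) = mex{0} = 1
g(4) = mex{1} = 0
g(5) = mex{0} = 1
g(6) = mex{1} = 0
g(7) = mex{0} = 1
g(8) = mex{1} = 0
g(9) = mex{0} = 1
g(10) = mex{1} = 0
g(11) = mex{0} = 1
g(12) = mex{1} = 0
g(13) = mex{0} = 1
So g(13) = 1.

1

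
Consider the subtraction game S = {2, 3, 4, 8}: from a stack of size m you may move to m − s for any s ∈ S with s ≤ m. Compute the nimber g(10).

2

Grundy values for subtraction set {2, 3, 4, 8}:
g(0) = mex{} = 0
g(1) = mex{} = 0
g(2) = mex{0} = 1
g(3) = mex{0} = 1
g(4) = mex{0,1} = 2
g(5) = mex{0,1} = 2
g(6) = mex{1,2} = 0
g(7) = mex{1,2} = 0
g(8) = mex{0,2} = 1
g(9) = mex{0,2} = 1
g(10) = mex{0,1} = 2
So g(10) = 2.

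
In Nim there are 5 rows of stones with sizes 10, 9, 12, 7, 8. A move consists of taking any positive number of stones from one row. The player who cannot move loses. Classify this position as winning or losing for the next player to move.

Compute the nim-sum pairwise:
10 XOR 9 = 3
3 XOR 12 = 15
15 XOR 7 = 8
8 XOR 8 = 0
The nim-sum is 0, so this is a P-position: the player to move is in a losing position under optimal play.

Losing position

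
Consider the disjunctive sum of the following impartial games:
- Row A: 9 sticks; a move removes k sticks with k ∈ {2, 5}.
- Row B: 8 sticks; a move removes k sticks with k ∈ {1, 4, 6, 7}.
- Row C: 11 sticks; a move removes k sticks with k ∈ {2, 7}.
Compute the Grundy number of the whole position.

3

Build the Grundy sequence for row A with g(k) = mex{g(k−s) : s ∈ {2, 5}, s ≤ k}:
g(0) = mex{} = 0
g(1) = mex{} = 0
g(2) = mex{0} = 1
g(3) = mex{0} = 1
g(4) = mex{1} = 0
g(5) = mex{0,1} = 2
g(6) = mex{0} = 1
g(7) = mex{1,2} = 0
g(8) = mex{1} = 0
g(9) = mex{0} = 1
So g(9) = 1.
Grundy values for row B (subtraction set {1, 4, 6, 7}):
k:     0  1  2  3  4  5  6  7  8
g(k):  0  1  0  1  2  0  1  2  3
So g(8) = 3.
For row C, compute g(0), g(1), … with moves {2, 7}:
k:     0  1  2  3  4  5  6  7  8  9 10 11
g(k):  0  0  1  1  0  0  1  1  2  0  0  1
So g(11) = 1.
By the Sprague-Grundy theorem, the Grundy value of a sum of independent games is the XOR of the component values.
Combined value = 1 ⊕ 3 ⊕ 1 = 3.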